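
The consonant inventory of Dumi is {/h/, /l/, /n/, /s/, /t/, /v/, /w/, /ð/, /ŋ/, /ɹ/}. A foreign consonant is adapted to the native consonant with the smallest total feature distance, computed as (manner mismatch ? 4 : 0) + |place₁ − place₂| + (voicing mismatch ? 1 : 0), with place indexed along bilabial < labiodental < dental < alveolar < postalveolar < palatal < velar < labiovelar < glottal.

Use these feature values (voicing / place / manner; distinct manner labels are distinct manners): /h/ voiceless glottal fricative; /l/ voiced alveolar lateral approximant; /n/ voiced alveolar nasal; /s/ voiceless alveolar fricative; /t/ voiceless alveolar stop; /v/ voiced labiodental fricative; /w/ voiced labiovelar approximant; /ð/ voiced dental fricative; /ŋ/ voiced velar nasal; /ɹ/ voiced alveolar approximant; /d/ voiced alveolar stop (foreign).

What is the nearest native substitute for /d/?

t

/t/ is closest: same manner (stop), place distance 0 (alveolar→alveolar), voicing differs (+1); total 1. Next closest is /l/ at distance 4.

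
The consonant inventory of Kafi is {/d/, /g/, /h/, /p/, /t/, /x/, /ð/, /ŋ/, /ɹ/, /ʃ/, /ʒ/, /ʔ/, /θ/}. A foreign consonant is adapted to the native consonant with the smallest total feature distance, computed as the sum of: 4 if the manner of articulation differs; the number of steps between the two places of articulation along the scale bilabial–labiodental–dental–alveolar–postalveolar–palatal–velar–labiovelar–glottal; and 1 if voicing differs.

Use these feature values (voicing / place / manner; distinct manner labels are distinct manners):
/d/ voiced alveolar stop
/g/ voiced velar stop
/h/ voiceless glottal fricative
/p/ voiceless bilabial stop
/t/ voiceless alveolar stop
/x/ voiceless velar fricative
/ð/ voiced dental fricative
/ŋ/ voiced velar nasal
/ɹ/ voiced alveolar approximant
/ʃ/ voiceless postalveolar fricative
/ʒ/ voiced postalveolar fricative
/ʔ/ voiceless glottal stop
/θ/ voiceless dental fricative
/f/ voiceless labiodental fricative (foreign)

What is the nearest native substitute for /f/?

θ

/θ/ is closest: same manner (fricative), place distance 1 (labiodental→dental), same voicing; total 1. Next closest is /ð/ at distance 2.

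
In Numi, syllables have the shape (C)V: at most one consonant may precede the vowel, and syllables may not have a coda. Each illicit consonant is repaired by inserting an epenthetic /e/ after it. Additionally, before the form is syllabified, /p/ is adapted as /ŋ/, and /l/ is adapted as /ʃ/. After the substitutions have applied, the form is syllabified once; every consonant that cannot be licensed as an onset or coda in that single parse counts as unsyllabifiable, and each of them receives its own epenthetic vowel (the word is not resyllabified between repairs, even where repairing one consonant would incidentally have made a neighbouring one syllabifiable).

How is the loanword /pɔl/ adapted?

ŋɔʃe

Substitution: /p/ → /ŋ/, /l/ → /ʃ/, giving /ŋɔʃ/.
Under (C)V, the unsyllabifiable consonants are /ʃ/ (no codas are permitted; onsets are limited to one consonant).
Epenthesis after each stranded consonant: /ʃ/ → /ʃe/.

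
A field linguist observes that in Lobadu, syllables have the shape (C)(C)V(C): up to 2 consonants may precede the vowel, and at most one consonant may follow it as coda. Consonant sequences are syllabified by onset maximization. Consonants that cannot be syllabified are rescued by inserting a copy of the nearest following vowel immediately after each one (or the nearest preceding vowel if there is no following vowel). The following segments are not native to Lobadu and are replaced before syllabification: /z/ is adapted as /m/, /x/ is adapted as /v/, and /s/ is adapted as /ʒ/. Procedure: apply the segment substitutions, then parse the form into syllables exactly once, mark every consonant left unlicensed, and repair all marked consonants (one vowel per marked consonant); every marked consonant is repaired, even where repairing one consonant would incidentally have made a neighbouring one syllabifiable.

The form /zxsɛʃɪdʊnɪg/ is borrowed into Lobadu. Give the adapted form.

mɛvʒɛʃɪdʊnɪg

Substitution: /z/ → /m/, /x/ → /v/, /s/ → /ʒ/, giving /mvʒɛʃɪdʊnɪg/.
The consonants /m/ cannot be parsed into a legal (C)(C)V(C) syllable (at most one coda consonant is licensed; onsets may contain at most 2 consonants).
Epenthesis after each stranded consonant: /m/ → /mɛ/.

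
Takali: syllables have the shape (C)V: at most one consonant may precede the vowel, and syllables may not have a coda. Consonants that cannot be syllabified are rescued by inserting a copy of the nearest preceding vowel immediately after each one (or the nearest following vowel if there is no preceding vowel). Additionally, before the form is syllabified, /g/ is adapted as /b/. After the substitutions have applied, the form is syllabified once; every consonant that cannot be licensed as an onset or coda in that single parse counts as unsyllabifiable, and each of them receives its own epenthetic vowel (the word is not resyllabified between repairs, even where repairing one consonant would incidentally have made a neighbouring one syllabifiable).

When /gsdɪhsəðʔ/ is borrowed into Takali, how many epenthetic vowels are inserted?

After substitution the input is /bsdɪhsəðʔ/.
The unsyllabifiable consonants are /b/, /s/, /h/, /ð/, /ʔ/; each receives one epenthetic vowel.

5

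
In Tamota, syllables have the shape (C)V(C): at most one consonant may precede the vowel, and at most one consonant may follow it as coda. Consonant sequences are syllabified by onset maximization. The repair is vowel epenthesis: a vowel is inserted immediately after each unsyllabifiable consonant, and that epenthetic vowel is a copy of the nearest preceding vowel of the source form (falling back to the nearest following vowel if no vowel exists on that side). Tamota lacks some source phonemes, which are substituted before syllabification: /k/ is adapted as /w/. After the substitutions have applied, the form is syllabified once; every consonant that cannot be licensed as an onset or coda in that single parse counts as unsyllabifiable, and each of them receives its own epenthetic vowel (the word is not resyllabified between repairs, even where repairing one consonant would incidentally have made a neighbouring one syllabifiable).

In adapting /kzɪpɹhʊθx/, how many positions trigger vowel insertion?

3

After substitution the input is /wzɪpɹhʊθx/.
The unsyllabifiable consonants are /w/, /ɹ/, /x/; each receives one epenthetic vowel.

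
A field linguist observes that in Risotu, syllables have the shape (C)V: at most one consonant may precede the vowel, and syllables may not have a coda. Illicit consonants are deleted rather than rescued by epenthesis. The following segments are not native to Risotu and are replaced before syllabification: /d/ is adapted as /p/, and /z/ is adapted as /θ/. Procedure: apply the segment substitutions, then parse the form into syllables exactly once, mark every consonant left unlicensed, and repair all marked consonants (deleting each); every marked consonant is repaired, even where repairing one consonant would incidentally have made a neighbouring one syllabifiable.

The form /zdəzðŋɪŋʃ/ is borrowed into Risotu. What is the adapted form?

Substitution: /z/ → /θ/, /d/ → /p/, giving /θpəθðŋɪŋʃ/.
Under (C)V, the unsyllabifiable consonants are /θ/, /θ/, /ð/, /ŋ/, /ʃ/ (no codas are permitted; onsets are limited to one consonant).
Each unlicensed consonant is deleted: /θ/, /θ/, /ð/, /ŋ/, /ʃ/.

pəŋɪ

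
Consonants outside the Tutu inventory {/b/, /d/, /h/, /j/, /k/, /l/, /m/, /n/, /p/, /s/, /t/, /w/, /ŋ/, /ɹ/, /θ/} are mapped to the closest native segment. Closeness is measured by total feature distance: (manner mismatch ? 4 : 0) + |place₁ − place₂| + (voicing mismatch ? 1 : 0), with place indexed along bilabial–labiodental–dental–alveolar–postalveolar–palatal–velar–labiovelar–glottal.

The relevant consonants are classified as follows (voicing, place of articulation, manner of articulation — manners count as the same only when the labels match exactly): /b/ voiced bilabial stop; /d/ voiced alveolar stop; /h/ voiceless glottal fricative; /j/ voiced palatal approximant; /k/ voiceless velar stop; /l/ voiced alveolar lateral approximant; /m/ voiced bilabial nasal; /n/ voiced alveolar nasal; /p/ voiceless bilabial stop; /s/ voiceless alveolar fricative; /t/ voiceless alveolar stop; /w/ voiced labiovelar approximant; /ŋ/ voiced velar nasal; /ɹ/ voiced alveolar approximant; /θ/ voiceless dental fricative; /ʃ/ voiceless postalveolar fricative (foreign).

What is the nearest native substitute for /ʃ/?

s

/s/ is closest: same manner (fricative), place distance 1 (postalveolar→alveolar), same voicing; total 1. Next closest is /θ/ at distance 2.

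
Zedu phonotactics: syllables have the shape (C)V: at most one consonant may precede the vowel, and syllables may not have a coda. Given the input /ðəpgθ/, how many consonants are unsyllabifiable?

3

Under (C)V, the unsyllabifiable consonants are /p/, /g/, /θ/ (no codas are permitted; onsets are limited to one consonant).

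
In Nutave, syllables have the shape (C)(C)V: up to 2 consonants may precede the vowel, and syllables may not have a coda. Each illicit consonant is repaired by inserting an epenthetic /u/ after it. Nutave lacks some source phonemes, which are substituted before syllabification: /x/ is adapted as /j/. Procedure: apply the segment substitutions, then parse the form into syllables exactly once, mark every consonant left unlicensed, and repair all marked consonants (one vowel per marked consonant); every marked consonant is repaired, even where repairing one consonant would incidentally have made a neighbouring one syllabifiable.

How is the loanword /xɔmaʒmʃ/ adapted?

Substitution: /x/ → /j/, giving /jɔmaʒmʃ/.
Under (C)(C)V, the unsyllabifiable consonants are /ʒ/, /m/, /ʃ/ (no codas are permitted; onsets may contain at most 2 consonants).
Each unlicensed consonant becomes the onset of a new syllable: /ʒ/ → /ʒu/, /m/ → /mu/, /ʃ/ → /ʃu/.

jɔmaʒumuʃu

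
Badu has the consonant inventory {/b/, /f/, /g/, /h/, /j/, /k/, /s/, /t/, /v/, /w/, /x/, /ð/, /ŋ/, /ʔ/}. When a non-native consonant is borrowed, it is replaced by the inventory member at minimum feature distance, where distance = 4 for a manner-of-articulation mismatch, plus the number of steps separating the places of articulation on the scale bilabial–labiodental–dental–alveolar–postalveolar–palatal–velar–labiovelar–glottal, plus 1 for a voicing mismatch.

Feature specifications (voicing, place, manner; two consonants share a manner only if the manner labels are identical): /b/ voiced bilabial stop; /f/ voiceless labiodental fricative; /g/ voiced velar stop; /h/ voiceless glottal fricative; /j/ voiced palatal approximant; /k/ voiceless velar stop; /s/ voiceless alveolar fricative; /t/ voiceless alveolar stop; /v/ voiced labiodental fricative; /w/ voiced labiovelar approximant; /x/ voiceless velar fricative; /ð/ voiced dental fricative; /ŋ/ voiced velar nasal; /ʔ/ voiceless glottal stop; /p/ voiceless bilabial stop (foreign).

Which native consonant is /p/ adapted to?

/b/ is closest: same manner (stop), place distance 0 (bilabial→bilabial), voicing differs (+1); total 1. Next closest is /t/ at distance 3.

b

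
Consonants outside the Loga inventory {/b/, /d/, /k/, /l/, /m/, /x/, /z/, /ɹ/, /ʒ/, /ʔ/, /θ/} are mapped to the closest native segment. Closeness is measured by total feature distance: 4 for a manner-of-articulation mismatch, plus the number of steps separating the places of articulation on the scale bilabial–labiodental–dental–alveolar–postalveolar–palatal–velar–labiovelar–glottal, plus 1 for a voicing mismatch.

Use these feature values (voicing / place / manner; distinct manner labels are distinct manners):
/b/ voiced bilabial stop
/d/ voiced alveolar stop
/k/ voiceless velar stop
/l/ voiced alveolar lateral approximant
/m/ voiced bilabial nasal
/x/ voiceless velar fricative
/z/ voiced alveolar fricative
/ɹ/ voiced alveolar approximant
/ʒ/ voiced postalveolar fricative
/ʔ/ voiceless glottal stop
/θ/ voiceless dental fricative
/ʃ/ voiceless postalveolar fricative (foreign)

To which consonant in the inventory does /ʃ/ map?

ʒ

/ʒ/ is closest: same manner (fricative), place distance 0 (postalveolar→postalveolar), voicing differs (+1); total 1. Next closest is /x/ at distance 2.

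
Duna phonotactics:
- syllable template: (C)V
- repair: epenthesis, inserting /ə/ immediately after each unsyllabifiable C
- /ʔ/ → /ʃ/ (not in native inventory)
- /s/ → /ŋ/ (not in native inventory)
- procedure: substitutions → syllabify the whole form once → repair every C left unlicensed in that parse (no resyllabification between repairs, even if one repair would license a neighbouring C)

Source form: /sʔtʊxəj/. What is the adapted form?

ŋəʃətʊxəjə

Substitution: /s/ → /ŋ/, /ʔ/ → /ʃ/, giving /ŋʃtʊxəj/.
The consonants /ŋ/, /ʃ/, /j/ cannot be parsed into a legal (C)V syllable (no codas are permitted; onsets are limited to one consonant).
Each unlicensed consonant becomes the onset of a new syllable: /ŋ/ → /ŋə/, /ʃ/ → /ʃə/, /j/ → /jə/.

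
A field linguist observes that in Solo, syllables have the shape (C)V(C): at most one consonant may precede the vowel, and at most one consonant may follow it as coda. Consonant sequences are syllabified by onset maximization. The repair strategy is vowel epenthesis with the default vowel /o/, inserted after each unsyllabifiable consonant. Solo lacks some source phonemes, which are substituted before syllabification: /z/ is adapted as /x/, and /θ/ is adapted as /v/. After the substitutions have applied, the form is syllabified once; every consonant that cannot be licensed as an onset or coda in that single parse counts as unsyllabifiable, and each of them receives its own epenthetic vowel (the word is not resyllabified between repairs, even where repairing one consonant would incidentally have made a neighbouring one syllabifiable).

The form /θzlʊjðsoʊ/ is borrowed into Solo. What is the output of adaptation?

voxolʊjðosoʊ

Substitution: /θ/ → /v/, /z/ → /x/, giving /vxlʊjðsoʊ/.
Syllabifying with onset maximization leaves /v/, /x/, /ð/ stranded (at most one coda consonant is licensed; onsets are limited to one consonant).
Epenthesis after each stranded consonant: /v/ → /vo/, /x/ → /xo/, /ð/ → /ðo/.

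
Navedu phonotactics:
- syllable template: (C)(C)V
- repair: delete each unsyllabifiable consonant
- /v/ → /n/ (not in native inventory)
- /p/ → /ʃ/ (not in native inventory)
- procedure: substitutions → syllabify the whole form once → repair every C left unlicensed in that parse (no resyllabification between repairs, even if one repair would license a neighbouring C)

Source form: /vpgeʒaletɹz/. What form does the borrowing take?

Substitution: /v/ → /n/, /p/ → /ʃ/, giving /nʃgeʒaletɹz/.
The consonants /n/, /t/, /ɹ/, /z/ cannot be parsed into a legal (C)(C)V syllable (no codas are permitted; onsets may contain at most 2 consonants).
Deleting the stranded consonants removes /n/, /t/, /ɹ/, /z/.

ʃgeʒale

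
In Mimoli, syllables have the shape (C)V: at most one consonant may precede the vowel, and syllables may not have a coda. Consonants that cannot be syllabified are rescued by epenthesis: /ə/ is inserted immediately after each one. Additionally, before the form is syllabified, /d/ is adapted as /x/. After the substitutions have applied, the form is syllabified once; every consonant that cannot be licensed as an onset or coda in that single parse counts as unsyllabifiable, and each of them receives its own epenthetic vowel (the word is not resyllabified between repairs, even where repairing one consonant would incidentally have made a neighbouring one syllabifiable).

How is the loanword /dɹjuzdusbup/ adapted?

Substitution: /d/ → /x/, giving /xɹjuzxusbup/.
The consonants /x/, /ɹ/, /z/, /s/, /p/ cannot be parsed into a legal (C)V syllable (no codas are permitted; onsets are limited to one consonant).
Inserting the epenthetic vowel yields /x/ → /xə/, /ɹ/ → /ɹə/, /z/ → /zə/, /s/ → /sə/, /p/ → /pə/.

xəɹəjuzəxusəbupə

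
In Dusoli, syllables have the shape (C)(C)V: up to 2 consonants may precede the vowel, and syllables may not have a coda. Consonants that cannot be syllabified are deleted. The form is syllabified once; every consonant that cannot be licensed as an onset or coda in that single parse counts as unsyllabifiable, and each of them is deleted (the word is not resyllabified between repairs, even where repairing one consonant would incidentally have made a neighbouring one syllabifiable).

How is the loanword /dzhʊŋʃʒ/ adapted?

zhʊ

Syllabifying with onset maximization leaves /d/, /ŋ/, /ʃ/, /ʒ/ stranded (no codas are permitted; onsets may contain at most 2 consonants).
Deletion applies to /d/, /ŋ/, /ʃ/, /ʒ/.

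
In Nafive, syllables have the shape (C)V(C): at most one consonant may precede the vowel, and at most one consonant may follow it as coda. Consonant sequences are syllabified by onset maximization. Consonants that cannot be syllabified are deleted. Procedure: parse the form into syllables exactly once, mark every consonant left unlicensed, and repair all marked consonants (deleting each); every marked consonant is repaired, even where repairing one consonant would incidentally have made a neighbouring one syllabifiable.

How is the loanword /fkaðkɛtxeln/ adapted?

kaðkɛtxel

Under (C)V(C), the unsyllabifiable consonants are /f/, /n/ (at most one coda consonant is licensed; onsets are limited to one consonant).
Deleting the stranded consonants removes /f/, /n/.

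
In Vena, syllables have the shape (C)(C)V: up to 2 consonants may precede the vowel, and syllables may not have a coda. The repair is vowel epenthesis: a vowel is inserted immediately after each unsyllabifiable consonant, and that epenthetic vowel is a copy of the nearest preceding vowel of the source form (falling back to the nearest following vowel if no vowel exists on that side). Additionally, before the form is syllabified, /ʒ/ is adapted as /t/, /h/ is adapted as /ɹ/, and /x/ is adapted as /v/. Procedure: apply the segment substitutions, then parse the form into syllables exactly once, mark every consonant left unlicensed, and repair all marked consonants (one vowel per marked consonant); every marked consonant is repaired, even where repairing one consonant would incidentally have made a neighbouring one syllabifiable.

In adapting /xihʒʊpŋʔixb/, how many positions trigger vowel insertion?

3

After substitution the input is /viɹtʊpŋʔivb/.
The unsyllabifiable consonants are /p/, /v/, /b/; each receives one epenthetic vowel.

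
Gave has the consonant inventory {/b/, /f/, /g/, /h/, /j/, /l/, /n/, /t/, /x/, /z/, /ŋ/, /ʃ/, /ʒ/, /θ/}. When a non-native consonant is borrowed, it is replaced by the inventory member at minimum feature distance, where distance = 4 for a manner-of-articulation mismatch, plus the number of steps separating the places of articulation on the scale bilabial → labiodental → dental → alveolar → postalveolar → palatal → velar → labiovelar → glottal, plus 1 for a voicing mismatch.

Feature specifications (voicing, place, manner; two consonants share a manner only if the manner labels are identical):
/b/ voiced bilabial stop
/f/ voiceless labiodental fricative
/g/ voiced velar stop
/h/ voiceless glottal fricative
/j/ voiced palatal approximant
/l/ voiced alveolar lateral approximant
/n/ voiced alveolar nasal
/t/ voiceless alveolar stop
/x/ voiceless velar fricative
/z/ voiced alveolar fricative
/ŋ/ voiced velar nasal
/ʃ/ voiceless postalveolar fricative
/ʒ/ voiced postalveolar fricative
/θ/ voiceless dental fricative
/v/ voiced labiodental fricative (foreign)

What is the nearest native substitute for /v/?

/f/ is closest: same manner (fricative), place distance 0 (labiodental→labiodental), voicing differs (+1); total 1. Next closest is /z/ at distance 2.

f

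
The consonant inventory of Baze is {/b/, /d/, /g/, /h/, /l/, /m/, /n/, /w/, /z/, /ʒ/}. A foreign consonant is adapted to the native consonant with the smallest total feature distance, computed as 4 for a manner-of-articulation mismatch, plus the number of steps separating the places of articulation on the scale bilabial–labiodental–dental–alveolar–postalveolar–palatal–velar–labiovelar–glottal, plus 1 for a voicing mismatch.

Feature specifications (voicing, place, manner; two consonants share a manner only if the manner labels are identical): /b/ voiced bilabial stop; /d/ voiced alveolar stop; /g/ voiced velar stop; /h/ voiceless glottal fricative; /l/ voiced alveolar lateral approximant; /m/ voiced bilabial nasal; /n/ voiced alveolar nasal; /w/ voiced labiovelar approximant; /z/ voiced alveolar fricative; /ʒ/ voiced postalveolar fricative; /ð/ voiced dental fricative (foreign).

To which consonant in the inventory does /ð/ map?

/z/ is closest: same manner (fricative), place distance 1 (dental→alveolar), same voicing; total 1. Next closest is /ʒ/ at distance 2.

z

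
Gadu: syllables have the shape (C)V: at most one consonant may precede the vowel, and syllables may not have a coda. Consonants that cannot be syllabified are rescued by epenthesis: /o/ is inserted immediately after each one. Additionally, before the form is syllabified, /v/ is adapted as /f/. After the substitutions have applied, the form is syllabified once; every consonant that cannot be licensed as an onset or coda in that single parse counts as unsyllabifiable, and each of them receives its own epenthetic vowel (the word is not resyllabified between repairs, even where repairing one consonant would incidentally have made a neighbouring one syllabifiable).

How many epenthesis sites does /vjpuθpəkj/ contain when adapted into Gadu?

5

After substitution the input is /fjpuθpəkj/.
The unsyllabifiable consonants are /f/, /j/, /θ/, /k/, /j/; each receives one epenthetic vowel.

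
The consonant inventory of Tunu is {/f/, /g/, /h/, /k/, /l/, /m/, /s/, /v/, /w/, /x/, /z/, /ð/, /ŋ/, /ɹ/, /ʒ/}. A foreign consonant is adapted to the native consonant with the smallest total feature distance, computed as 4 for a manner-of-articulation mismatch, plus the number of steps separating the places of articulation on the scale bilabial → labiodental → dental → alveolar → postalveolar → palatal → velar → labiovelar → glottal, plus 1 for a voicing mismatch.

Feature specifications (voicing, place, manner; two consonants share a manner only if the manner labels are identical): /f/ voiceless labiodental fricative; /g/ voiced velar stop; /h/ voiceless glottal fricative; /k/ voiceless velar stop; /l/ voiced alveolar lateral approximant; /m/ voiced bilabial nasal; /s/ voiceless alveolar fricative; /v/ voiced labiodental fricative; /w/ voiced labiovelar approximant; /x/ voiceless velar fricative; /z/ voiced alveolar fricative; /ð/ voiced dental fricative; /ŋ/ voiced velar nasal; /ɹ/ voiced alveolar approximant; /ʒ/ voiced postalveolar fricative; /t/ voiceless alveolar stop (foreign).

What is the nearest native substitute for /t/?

/k/ is closest: same manner (stop), place distance 3 (alveolar→velar), same voicing; total 3. Next closest is /g/ at distance 4.

k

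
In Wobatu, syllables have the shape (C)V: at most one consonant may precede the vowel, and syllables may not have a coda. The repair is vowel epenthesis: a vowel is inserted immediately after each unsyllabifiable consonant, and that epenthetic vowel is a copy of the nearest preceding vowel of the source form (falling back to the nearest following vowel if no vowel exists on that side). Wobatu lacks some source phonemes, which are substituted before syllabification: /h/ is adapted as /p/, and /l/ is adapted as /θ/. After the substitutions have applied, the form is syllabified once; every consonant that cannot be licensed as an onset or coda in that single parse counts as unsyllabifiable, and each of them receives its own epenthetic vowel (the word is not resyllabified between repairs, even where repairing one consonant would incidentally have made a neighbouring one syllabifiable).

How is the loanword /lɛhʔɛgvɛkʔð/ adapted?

Substitution: /l/ → /θ/, /h/ → /p/, giving /θɛpʔɛgvɛkʔð/.
Under (C)V, the unsyllabifiable consonants are /p/, /g/, /k/, /ʔ/, /ð/ (no codas are permitted; onsets are limited to one consonant).
Each unlicensed consonant becomes the onset of a new syllable: /p/ → /pɛ/, /g/ → /gɛ/, /k/ → /kɛ/, /ʔ/ → /ʔɛ/, /ð/ → /ðɛ/.

θɛpɛʔɛgɛvɛkɛʔɛðɛ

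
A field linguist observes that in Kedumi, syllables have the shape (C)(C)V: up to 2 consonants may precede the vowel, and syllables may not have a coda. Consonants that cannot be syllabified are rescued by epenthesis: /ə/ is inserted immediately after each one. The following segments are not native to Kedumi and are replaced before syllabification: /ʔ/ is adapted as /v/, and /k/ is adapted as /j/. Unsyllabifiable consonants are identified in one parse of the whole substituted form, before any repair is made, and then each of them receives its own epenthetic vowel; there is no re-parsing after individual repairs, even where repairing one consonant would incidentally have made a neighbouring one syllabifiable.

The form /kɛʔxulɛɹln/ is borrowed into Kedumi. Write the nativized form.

Substitution: /k/ → /j/, /ʔ/ → /v/, giving /jɛvxulɛɹln/.
Syllabifying with onset maximization leaves /ɹ/, /l/, /n/ stranded (no codas are permitted; onsets may contain at most 2 consonants).
Inserting the epenthetic vowel yields /ɹ/ → /ɹə/, /l/ → /lə/, /n/ → /nə/.

jɛvxulɛɹələnə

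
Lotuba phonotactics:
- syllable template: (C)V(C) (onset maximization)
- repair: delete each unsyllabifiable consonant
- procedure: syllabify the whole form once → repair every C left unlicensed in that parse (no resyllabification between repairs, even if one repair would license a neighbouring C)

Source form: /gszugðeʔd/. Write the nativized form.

zugðeʔ

The consonants /g/, /s/, /d/ cannot be parsed into a legal (C)V(C) syllable (at most one coda consonant is licensed; onsets are limited to one consonant).
Each unlicensed consonant is deleted: /g/, /s/, /d/.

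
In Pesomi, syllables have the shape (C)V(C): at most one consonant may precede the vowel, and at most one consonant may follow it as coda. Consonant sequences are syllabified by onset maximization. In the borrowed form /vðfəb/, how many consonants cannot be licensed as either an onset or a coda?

2

Syllabifying with onset maximization leaves /v/, /ð/ stranded (at most one coda consonant is licensed; onsets are limited to one consonant).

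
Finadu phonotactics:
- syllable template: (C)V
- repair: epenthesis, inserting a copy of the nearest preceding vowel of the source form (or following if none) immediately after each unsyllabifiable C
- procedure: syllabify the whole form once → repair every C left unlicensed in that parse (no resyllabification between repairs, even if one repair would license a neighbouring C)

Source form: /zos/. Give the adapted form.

Under (C)V, the unsyllabifiable consonants are /s/ (no codas are permitted; onsets are limited to one consonant).
Each unlicensed consonant becomes the onset of a new syllable: /s/ → /so/.

zoso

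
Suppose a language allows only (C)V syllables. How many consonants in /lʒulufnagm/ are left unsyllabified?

Under (C)V, the unsyllabifiable consonants are /l/, /f/, /g/, /m/ (no codas are permitted; onsets are limited to one consonant).

4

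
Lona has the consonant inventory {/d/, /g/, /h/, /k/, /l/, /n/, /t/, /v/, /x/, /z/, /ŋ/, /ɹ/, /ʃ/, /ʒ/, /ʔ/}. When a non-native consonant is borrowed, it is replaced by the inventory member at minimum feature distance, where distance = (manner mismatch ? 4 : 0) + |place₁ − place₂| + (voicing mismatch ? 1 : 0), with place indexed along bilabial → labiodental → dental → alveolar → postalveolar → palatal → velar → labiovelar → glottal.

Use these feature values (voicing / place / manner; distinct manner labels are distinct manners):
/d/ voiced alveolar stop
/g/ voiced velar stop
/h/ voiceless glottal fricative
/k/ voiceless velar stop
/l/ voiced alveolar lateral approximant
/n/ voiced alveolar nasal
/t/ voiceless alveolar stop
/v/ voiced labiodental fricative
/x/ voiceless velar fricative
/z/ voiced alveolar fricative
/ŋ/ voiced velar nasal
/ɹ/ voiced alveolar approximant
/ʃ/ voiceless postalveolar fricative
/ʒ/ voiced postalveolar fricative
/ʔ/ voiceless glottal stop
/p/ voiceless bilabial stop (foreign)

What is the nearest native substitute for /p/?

/t/ is closest: same manner (stop), place distance 3 (bilabial→alveolar), same voicing; total 3. Next closest is /d/ at distance 4.

t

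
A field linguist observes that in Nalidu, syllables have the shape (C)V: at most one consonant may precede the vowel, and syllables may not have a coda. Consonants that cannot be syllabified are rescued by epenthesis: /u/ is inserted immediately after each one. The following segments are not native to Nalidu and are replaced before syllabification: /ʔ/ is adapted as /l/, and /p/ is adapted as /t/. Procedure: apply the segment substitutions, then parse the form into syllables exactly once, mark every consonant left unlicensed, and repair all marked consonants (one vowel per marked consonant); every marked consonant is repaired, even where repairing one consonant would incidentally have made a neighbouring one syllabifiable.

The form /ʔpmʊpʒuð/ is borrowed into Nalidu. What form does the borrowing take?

lutumʊtuʒuðu

Substitution: /ʔ/ → /l/, /p/ → /t/, giving /ltmʊtʒuð/.
Syllabifying with onset maximization leaves /l/, /t/, /t/, /ð/ stranded (no codas are permitted; onsets are limited to one consonant).
Epenthesis after each stranded consonant: /l/ → /lu/, /t/ → /tu/, /t/ → /tu/, /ð/ → /ðu/.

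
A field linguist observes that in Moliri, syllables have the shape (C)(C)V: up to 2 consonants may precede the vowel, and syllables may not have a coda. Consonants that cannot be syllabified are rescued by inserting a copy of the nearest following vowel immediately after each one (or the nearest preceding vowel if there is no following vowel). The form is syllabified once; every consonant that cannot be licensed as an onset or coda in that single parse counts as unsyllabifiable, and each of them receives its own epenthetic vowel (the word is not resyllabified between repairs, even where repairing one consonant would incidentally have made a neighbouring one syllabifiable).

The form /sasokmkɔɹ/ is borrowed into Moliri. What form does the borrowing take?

The consonants /k/, /ɹ/ cannot be parsed into a legal (C)(C)V syllable (no codas are permitted; onsets may contain at most 2 consonants).
Inserting the epenthetic vowel yields /k/ → /kɔ/, /ɹ/ → /ɹɔ/.

sasokɔmkɔɹɔ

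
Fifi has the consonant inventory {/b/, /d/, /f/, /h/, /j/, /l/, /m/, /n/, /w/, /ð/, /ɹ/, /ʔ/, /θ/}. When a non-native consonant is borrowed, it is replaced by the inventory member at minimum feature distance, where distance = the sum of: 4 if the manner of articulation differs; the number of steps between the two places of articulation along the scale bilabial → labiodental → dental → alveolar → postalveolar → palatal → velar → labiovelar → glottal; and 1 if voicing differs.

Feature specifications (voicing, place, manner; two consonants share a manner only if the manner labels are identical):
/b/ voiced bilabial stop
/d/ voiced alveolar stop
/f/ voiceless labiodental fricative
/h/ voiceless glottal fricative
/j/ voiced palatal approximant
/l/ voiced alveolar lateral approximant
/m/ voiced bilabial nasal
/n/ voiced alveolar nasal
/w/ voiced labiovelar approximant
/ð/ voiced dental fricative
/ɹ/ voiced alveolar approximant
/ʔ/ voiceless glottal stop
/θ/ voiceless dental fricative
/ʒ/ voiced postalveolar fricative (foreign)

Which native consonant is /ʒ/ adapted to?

ð

/ð/ is closest: same manner (fricative), place distance 2 (postalveolar→dental), same voicing; total 2. Next closest is /θ/ at distance 3.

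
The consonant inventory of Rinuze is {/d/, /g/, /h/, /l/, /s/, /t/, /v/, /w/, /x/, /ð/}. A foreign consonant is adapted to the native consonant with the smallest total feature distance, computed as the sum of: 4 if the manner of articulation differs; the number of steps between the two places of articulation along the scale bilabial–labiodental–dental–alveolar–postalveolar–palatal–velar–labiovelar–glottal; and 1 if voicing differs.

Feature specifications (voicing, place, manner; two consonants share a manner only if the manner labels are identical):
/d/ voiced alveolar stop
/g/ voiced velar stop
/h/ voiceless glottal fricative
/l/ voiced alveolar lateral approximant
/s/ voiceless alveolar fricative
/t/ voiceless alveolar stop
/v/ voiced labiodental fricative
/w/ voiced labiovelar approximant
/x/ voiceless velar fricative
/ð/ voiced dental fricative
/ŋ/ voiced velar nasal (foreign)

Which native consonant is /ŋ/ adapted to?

/g/ is closest: manner differs (nasal→stop, +4), place distance 0 (velar→velar), same voicing; total 4. Next closest is /w/ at distance 5.

g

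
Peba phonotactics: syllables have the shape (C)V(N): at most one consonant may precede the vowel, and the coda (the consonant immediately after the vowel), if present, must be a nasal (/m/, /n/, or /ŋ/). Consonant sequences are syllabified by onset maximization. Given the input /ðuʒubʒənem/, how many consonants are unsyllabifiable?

Under (C)V(N), the unsyllabifiable consonants are /b/ (only a nasal (/m/, /n/, or /ŋ/) is licensed in coda position; onsets are limited to one consonant).

1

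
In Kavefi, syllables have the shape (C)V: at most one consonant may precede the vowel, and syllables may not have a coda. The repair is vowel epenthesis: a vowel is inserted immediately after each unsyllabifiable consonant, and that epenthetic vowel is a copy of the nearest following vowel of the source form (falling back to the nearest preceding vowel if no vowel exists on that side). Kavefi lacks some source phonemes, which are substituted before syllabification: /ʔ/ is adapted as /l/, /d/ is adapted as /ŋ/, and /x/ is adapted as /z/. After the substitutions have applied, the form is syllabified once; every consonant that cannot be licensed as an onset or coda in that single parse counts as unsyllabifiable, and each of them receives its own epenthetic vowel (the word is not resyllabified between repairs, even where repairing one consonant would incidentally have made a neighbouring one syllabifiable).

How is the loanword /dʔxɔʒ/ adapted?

ŋɔlɔzɔʒɔ

Substitution: /d/ → /ŋ/, /ʔ/ → /l/, /x/ → /z/, giving /ŋlzɔʒ/.
Syllabifying with onset maximization leaves /ŋ/, /l/, /ʒ/ stranded (no codas are permitted; onsets are limited to one consonant).
Inserting the epenthetic vowel yields /ŋ/ → /ŋɔ/, /l/ → /lɔ/, /ʒ/ → /ʒɔ/.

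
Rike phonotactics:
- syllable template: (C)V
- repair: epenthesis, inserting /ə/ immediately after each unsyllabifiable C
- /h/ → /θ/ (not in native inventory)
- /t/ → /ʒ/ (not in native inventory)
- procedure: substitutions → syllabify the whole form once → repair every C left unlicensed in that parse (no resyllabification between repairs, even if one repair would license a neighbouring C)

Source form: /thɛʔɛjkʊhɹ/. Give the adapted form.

ʒəθɛʔɛjəkʊθəɹə

Substitution: /t/ → /ʒ/, /h/ → /θ/, giving /ʒθɛʔɛjkʊθɹ/.
Syllabifying with onset maximization leaves /ʒ/, /j/, /θ/, /ɹ/ stranded (no codas are permitted; onsets are limited to one consonant).
Epenthesis after each stranded consonant: /ʒ/ → /ʒə/, /j/ → /jə/, /θ/ → /θə/, /ɹ/ → /ɹə/.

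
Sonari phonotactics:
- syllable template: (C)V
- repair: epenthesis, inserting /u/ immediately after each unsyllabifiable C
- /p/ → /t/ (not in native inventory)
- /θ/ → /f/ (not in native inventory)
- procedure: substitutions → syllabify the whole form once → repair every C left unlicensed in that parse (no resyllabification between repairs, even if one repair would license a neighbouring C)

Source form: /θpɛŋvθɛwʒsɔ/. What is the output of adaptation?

futɛŋuvufɛwuʒusɔ

Substitution: /θ/ → /f/, /p/ → /t/, giving /ftɛŋvfɛwʒsɔ/.
Syllabifying with onset maximization leaves /f/, /ŋ/, /v/, /w/, /ʒ/ stranded (no codas are permitted; onsets are limited to one consonant).
Epenthesis after each stranded consonant: /f/ → /fu/, /ŋ/ → /ŋu/, /v/ → /vu/, /w/ → /wu/, /ʒ/ → /ʒu/.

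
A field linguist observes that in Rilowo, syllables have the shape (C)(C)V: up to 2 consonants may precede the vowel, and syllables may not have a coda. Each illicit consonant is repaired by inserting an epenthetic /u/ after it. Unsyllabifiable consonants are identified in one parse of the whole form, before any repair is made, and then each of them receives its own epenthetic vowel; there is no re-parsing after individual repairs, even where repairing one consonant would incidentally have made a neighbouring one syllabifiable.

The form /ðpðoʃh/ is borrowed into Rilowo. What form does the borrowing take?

Syllabifying with onset maximization leaves /ð/, /ʃ/, /h/ stranded (no codas are permitted; onsets may contain at most 2 consonants).
Inserting the epenthetic vowel yields /ð/ → /ðu/, /ʃ/ → /ʃu/, /h/ → /hu/.

ðupðoʃuhu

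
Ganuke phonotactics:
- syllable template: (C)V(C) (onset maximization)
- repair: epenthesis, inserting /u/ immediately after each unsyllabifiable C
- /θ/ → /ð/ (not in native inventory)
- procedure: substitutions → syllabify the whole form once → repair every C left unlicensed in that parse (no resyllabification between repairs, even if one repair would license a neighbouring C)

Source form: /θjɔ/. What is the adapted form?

Substitution: /θ/ → /ð/, giving /ðjɔ/.
Under (C)V(C), the unsyllabifiable consonants are /ð/ (at most one coda consonant is licensed; onsets are limited to one consonant).
Inserting the epenthetic vowel yields /ð/ → /ðu/.

ðujɔ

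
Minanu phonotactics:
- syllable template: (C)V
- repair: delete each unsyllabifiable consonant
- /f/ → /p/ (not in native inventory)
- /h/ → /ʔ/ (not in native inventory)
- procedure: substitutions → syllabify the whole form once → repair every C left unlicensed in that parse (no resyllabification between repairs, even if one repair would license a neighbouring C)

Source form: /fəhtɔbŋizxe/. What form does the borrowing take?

Substitution: /f/ → /p/, /h/ → /ʔ/, giving /pəʔtɔbŋizxe/.
The consonants /ʔ/, /b/, /z/ cannot be parsed into a legal (C)V syllable (no codas are permitted; onsets are limited to one consonant).
Each unlicensed consonant is deleted: /ʔ/, /b/, /z/.

pətɔŋixe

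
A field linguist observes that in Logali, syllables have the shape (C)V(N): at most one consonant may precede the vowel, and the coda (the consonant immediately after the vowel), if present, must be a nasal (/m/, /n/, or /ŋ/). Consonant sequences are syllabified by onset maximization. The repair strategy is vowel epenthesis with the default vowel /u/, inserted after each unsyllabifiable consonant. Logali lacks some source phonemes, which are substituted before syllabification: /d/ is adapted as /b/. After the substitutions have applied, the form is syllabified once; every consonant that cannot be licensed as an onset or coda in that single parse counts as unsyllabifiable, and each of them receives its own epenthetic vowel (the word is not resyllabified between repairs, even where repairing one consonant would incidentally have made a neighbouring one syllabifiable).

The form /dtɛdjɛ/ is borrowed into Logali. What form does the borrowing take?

butɛbujɛ

Substitution: /d/ → /b/, giving /btɛbjɛ/.
The consonants /b/, /b/ cannot be parsed into a legal (C)V(N) syllable (only a nasal (/m/, /n/, or /ŋ/) is licensed in coda position; onsets are limited to one consonant).
Each unlicensed consonant becomes the onset of a new syllable: /b/ → /bu/, /b/ → /bu/.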